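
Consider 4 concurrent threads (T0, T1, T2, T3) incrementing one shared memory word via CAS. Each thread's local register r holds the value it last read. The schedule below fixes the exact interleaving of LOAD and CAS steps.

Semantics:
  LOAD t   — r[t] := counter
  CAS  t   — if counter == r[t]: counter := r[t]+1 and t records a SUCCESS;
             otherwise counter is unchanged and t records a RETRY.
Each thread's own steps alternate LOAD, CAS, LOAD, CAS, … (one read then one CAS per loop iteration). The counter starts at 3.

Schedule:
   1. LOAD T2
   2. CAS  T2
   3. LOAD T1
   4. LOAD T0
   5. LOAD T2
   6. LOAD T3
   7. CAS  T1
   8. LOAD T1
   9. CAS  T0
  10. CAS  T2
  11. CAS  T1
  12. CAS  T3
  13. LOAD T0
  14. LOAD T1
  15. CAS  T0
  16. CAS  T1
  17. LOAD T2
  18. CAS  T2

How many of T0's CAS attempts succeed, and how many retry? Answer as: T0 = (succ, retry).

T0 = (1, 1)

step 1: T2 LOAD ⇒ load; ctr=3 reg=3
step 2: T2 CAS ⇒ ok; ctr=4 reg=3
step 3: T1 LOAD ⇒ load; ctr=4 reg=4
step 4: T0 LOAD ⇒ load; ctr=4 reg=4
step 5: T2 LOAD ⇒ load; ctr=4 reg=4
step 6: T3 LOAD ⇒ load; ctr=4 reg=4
step 7: T1 CAS ⇒ ok; ctr=5 reg=4
step 8: T1 LOAD ⇒ load; ctr=5 reg=5
step 9: T0 CAS ⇒ retry; ctr=5 reg=4
step 10: T2 CAS ⇒ retry; ctr=5 reg=4
step 11: T1 CAS ⇒ ok; ctr=6 reg=5
step 12: T3 CAS ⇒ retry; ctr=6 reg=4
step 13: T0 LOAD ⇒ load; ctr=6 reg=6
step 14: T1 LOAD ⇒ load; ctr=6 reg=6
step 15: T0 CAS ⇒ ok; ctr=7 reg=6
step 16: T1 CAS ⇒ retry; ctr=7 reg=6
step 17: T2 LOAD ⇒ load; ctr=7 reg=7
step 18: T2 CAS ⇒ ok; ctr=8 reg=7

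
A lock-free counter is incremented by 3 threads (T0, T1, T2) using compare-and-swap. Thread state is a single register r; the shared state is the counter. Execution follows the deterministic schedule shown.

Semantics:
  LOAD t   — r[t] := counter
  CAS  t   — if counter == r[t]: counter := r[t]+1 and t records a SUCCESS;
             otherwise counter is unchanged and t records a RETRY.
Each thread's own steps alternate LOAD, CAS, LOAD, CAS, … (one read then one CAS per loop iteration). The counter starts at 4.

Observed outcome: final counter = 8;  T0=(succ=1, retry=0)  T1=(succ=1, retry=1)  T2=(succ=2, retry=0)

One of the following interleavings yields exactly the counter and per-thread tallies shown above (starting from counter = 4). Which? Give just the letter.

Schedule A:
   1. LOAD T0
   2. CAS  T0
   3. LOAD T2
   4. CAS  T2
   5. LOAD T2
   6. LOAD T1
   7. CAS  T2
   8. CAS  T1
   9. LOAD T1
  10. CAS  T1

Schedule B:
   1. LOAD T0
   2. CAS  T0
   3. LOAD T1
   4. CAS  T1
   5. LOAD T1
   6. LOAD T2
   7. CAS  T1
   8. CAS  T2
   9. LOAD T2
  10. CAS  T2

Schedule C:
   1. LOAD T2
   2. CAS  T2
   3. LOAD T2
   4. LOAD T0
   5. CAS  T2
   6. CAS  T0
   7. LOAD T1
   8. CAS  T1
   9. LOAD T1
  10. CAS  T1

A

Run A:
   1) LOAD T0:  M=4  r_T0=4
   2) CAS  T0:  M=5  r_T0=4 ✓
   3) LOAD T2:  M=5  r_T2=5
   4) CAS  T2:  M=6  r_T2=5 ✓
   5) LOAD T2:  M=6  r_T2=6
   6) LOAD T1:  M=6  r_T1=6
   7) CAS  T2:  M=7  r_T2=6 ✓
   8) CAS  T1:  M=7  r_T1=6 ✗
   9) LOAD T1:  M=7  r_T1=7
  10) CAS  T1:  M=8  r_T1=7 ✓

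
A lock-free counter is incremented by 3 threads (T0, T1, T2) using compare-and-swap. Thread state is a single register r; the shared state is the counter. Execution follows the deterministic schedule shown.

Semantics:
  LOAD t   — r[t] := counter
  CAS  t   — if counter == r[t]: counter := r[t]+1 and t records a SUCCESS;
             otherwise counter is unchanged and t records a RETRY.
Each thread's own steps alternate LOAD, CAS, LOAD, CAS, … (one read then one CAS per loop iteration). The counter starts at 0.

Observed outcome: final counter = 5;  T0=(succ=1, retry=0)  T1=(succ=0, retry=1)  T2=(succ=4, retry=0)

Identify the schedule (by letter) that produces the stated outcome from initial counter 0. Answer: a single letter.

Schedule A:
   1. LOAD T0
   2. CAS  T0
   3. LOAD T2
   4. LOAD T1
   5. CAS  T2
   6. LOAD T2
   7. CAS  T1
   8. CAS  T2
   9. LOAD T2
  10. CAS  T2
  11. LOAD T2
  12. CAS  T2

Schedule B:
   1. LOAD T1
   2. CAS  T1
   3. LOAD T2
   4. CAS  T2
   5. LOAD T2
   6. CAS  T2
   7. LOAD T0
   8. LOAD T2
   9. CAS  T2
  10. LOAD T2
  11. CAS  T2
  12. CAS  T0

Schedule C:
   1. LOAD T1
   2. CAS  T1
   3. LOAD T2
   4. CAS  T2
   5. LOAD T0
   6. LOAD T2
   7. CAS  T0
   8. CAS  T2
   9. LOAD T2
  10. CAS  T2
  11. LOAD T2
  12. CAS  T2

Simulating candidate A:
[1] T0.load  rd  (counter 0, T0.r 0)
[2] T0.cas  hit  (counter 1, T0.r 0)
[3] T2.load  rd  (counter 1, T2.r 1)
[4] T1.load  rd  (counter 1, T1.r 1)
[5] T2.cas  hit  (counter 2, T2.r 1)
[6] T2.load  rd  (counter 2, T2.r 2)
[7] T1.cas  miss  (counter 2, T1.r 1)
[8] T2.cas  hit  (counter 3, T2.r 2)
[9] T2.load  rd  (counter 3, T2.r 3)
[10] T2.cas  hit  (counter 4, T2.r 3)
[11] T2.load  rd  (counter 4, T2.r 4)
[12] T2.cas  hit  (counter 5, T2.r 4)

A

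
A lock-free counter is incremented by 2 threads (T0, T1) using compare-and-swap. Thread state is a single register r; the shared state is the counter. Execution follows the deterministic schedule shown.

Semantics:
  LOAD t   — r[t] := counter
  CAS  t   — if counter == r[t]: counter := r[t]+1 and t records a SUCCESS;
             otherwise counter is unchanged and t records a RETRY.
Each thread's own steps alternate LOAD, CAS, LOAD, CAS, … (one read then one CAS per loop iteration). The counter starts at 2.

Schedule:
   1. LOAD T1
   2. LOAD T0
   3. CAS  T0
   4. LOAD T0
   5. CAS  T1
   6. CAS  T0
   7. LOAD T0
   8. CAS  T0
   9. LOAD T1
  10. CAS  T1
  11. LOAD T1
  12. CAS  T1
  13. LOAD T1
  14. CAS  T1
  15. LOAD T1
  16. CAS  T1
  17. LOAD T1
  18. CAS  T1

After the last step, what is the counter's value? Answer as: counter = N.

[1] T1.load  rd  (counter 2, T1.r 2)
[2] T0.load  rd  (counter 2, T0.r 2)
[3] T0.cas  hit  (counter 3, T0.r 2)
[4] T0.load  rd  (counter 3, T0.r 3)
[5] T1.cas  miss  (counter 3, T1.r 2)
[6] T0.cas  hit  (counter 4, T0.r 3)
[7] T0.load  rd  (counter 4, T0.r 4)
[8] T0.cas  hit  (counter 5, T0.r 4)
[9] T1.load  rd  (counter 5, T1.r 5)
[10] T1.cas  hit  (counter 6, T1.r 5)
[11] T1.load  rd  (counter 6, T1.r 6)
[12] T1.cas  hit  (counter 7, T1.r 6)
[13] T1.load  rd  (counter 7, T1.r 7)
[14] T1.cas  hit  (counter 8, T1.r 7)
[15] T1.load  rd  (counter 8, T1.r 8)
[16] T1.cas  hit  (counter 9, T1.r 8)
[17] T1.load  rd  (counter 9, T1.r 9)
[18] T1.cas  hit  (counter 10, T1.r 9)

counter = 10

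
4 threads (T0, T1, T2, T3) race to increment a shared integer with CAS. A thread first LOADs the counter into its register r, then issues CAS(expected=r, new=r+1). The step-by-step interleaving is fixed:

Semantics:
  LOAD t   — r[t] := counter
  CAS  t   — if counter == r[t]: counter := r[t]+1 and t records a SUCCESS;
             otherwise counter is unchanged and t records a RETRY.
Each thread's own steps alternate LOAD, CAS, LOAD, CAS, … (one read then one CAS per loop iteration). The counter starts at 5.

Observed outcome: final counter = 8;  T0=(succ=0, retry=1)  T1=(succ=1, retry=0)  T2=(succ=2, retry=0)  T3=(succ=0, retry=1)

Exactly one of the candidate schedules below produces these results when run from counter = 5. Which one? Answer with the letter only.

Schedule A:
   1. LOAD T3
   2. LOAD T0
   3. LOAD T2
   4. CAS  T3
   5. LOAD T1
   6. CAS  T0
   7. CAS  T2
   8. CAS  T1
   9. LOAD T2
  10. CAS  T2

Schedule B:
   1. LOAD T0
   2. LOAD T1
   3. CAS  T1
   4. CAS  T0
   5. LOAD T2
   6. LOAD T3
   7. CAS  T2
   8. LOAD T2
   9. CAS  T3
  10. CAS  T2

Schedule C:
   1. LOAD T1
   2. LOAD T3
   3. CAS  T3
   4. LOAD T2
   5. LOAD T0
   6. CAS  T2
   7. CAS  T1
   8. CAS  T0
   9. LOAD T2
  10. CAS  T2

B

Tracing schedule B:
T0 LOAD — after: cnt=5, r=5 — load
T1 LOAD — after: cnt=5, r=5 — load
T1 CAS — after: cnt=6, r=5 — ok
T0 CAS — after: cnt=6, r=5 — retry
T2 LOAD — after: cnt=6, r=6 — load
T3 LOAD — after: cnt=6, r=6 — load
T2 CAS — after: cnt=7, r=6 — ok
T2 LOAD — after: cnt=7, r=7 — load
T3 CAS — after: cnt=7, r=6 — retry
T2 CAS — after: cnt=8, r=7 — ok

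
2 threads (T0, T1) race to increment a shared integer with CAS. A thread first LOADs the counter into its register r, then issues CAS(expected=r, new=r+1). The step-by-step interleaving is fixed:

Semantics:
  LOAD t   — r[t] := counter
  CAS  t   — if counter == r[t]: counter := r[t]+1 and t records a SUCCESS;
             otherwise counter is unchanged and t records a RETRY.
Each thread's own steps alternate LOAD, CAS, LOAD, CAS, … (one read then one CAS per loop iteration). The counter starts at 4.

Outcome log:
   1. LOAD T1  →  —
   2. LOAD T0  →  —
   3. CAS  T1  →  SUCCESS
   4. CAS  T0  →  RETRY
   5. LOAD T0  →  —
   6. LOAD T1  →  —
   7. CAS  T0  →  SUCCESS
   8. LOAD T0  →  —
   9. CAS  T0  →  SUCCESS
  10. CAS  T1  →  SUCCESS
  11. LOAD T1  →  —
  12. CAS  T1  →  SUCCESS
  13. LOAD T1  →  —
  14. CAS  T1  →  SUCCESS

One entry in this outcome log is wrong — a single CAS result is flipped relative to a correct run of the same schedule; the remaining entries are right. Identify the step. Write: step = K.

step = 10

Re-executing:
[1] T1.load  rd  (counter 4, T1.r 4)
[2] T0.load  rd  (counter 4, T0.r 4)
[3] T1.cas  hit  (counter 5, T1.r 4)
[4] T0.cas  miss  (counter 5, T0.r 4)
[5] T0.load  rd  (counter 5, T0.r 5)
[6] T1.load  rd  (counter 5, T1.r 5)
[7] T0.cas  hit  (counter 6, T0.r 5)
[8] T0.load  rd  (counter 6, T0.r 6)
[9] T0.cas  hit  (counter 7, T0.r 6)
[10] T1.cas  miss  (counter 7, T1.r 5)
[11] T1.load  rd  (counter 7, T1.r 7)
[12] T1.cas  hit  (counter 8, T1.r 7)
[13] T1.load  rd  (counter 8, T1.r 8)
[14] T1.cas  hit  (counter 9, T1.r 8)
Mismatch at 10.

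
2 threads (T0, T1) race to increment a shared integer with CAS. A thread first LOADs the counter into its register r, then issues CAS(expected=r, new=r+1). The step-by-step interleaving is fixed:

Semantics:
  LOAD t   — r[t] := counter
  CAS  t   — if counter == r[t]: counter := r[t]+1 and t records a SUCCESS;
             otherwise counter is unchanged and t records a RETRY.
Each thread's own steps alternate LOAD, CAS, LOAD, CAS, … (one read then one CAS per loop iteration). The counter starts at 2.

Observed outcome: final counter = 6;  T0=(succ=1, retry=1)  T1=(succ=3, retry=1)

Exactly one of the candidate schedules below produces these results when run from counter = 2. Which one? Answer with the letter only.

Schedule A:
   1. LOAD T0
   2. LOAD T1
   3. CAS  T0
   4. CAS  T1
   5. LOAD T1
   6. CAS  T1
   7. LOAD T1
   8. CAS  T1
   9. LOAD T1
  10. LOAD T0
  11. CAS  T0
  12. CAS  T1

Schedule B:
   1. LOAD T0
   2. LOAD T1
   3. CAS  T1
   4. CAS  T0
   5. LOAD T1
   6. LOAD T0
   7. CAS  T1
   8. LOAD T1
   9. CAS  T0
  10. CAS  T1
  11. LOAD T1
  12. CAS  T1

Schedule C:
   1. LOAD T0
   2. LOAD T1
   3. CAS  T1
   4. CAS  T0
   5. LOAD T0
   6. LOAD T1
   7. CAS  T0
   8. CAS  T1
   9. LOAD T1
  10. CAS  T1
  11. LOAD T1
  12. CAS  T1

Tracing schedule C:
[1] T0.load  rd  (counter 2, T0.r 2)
[2] T1.load  rd  (counter 2, T1.r 2)
[3] T1.cas  hit  (counter 3, T1.r 2)
[4] T0.cas  miss  (counter 3, T0.r 2)
[5] T0.load  rd  (counter 3, T0.r 3)
[6] T1.load  rd  (counter 3, T1.r 3)
[7] T0.cas  hit  (counter 4, T0.r 3)
[8] T1.cas  miss  (counter 4, T1.r 3)
[9] T1.load  rd  (counter 4, T1.r 4)
[10] T1.cas  hit  (counter 5, T1.r 4)
[11] T1.load  rd  (counter 5, T1.r 5)
[12] T1.cas  hit  (counter 6, T1.r 5)

C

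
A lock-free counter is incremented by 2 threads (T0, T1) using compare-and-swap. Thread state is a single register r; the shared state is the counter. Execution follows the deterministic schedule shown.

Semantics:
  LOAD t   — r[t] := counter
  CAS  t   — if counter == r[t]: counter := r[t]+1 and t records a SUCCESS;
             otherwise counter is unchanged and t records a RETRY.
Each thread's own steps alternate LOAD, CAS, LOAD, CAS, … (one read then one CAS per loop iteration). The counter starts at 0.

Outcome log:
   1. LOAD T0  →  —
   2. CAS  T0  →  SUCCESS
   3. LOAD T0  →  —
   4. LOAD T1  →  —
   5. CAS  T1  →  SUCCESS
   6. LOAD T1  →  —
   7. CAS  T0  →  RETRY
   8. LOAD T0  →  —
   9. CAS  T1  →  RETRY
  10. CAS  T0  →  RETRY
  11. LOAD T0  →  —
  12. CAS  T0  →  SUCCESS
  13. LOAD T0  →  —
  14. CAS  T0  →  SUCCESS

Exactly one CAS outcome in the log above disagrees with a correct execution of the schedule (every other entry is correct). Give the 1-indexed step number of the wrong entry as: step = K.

Correct run:
[1] T0.load  rd  (counter 0, T0.r 0)
[2] T0.cas  hit  (counter 1, T0.r 0)
[3] T0.load  rd  (counter 1, T0.r 1)
[4] T1.load  rd  (counter 1, T1.r 1)
[5] T1.cas  hit  (counter 2, T1.r 1)
[6] T1.load  rd  (counter 2, T1.r 2)
[7] T0.cas  miss  (counter 2, T0.r 1)
[8] T0.load  rd  (counter 2, T0.r 2)
[9] T1.cas  hit  (counter 3, T1.r 2)
[10] T0.cas  miss  (counter 3, T0.r 2)
[11] T0.load  rd  (counter 3, T0.r 3)
[12] T0.cas  hit  (counter 4, T0.r 3)
[13] T0.load  rd  (counter 4, T0.r 4)
[14] T0.cas  hit  (counter 5, T0.r 4)
Mismatch at 9.

step = 9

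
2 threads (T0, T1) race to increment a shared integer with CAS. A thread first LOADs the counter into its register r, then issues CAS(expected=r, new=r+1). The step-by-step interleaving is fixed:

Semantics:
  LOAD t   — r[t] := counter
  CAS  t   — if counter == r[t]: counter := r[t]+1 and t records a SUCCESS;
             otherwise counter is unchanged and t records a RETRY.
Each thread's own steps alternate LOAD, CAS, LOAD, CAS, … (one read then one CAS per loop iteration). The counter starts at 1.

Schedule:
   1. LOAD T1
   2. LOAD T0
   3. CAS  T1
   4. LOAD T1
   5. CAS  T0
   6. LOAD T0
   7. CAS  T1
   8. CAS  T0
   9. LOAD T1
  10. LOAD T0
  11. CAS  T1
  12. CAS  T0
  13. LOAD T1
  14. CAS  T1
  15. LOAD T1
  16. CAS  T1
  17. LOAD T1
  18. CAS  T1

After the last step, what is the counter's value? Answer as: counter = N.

counter = 7

   1) LOAD T1:  M=1  r_T1=1
   2) LOAD T0:  M=1  r_T0=1
   3) CAS  T1:  M=2  r_T1=1 ✓
   4) LOAD T1:  M=2  r_T1=2
   5) CAS  T0:  M=2  r_T0=1 ✗
   6) LOAD T0:  M=2  r_T0=2
   7) CAS  T1:  M=3  r_T1=2 ✓
   8) CAS  T0:  M=3  r_T0=2 ✗
   9) LOAD T1:  M=3  r_T1=3
  10) LOAD T0:  M=3  r_T0=3
  11) CAS  T1:  M=4  r_T1=3 ✓
  12) CAS  T0:  M=4  r_T0=3 ✗
  13) LOAD T1:  M=4  r_T1=4
  14) CAS  T1:  M=5  r_T1=4 ✓
  15) LOAD T1:  M=5  r_T1=5
  16) CAS  T1:  M=6  r_T1=5 ✓
  17) LOAD T1:  M=6  r_T1=6
  18) CAS  T1:  M=7  r_T1=6 ✓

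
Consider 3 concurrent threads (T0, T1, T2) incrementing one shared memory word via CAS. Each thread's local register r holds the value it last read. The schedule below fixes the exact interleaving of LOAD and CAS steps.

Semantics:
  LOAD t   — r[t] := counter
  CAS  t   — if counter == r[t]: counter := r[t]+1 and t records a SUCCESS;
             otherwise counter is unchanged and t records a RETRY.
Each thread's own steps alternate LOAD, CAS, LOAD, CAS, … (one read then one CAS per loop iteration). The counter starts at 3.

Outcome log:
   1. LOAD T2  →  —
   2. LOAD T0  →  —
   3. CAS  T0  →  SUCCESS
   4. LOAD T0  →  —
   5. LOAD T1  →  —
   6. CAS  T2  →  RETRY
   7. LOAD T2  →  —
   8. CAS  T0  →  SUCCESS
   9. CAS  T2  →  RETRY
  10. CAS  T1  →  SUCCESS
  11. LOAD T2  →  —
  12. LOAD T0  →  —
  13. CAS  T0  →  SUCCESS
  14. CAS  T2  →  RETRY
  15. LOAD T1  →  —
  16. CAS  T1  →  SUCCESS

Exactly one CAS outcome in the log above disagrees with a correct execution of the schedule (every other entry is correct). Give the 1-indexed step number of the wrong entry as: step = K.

Reference trace:
#1 T2 reads 3
#2 T0 reads 3
#3 T0 CAS(3→4) writes; counter now 4
#4 T0 reads 4
#5 T1 reads 4
#6 T2 CAS(3→4) fails; counter now 4
#7 T2 reads 4
#8 T0 CAS(4→5) writes; counter now 5
#9 T2 CAS(4→5) fails; counter now 5
#10 T1 CAS(4→5) fails; counter now 5
#11 T2 reads 5
#12 T0 reads 5
#13 T0 CAS(5→6) writes; counter now 6
#14 T2 CAS(5→6) fails; counter now 6
#15 T1 reads 6
#16 T1 CAS(6→7) writes; counter now 7
Log disagrees first at step 10.

step = 10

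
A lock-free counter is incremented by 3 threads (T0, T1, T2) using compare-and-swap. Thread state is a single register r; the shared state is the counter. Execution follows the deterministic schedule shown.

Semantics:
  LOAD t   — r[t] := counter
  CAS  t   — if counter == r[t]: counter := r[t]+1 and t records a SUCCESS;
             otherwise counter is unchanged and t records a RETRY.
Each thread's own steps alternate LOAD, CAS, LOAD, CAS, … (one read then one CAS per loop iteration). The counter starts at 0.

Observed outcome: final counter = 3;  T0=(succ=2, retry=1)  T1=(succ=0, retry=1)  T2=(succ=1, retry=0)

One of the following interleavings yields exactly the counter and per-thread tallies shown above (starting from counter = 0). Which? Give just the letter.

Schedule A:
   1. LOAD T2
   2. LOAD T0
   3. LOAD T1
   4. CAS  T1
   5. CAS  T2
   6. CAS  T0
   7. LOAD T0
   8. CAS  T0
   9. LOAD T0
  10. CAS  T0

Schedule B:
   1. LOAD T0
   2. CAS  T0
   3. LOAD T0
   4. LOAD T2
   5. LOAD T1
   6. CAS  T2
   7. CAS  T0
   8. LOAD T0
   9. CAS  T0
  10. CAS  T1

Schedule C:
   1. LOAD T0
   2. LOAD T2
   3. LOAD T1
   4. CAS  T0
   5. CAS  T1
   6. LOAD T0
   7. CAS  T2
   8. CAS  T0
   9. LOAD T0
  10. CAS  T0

B

Simulating candidate B:
step 1: T0 LOAD ⇒ load; ctr=0 reg=0
step 2: T0 CAS ⇒ ok; ctr=1 reg=0
step 3: T0 LOAD ⇒ load; ctr=1 reg=1
step 4: T2 LOAD ⇒ load; ctr=1 reg=1
step 5: T1 LOAD ⇒ load; ctr=1 reg=1
step 6: T2 CAS ⇒ ok; ctr=2 reg=1
step 7: T0 CAS ⇒ retry; ctr=2 reg=1
step 8: T0 LOAD ⇒ load; ctr=2 reg=2
step 9: T0 CAS ⇒ ok; ctr=3 reg=2
step 10: T1 CAS ⇒ retry; ctr=3 reg=1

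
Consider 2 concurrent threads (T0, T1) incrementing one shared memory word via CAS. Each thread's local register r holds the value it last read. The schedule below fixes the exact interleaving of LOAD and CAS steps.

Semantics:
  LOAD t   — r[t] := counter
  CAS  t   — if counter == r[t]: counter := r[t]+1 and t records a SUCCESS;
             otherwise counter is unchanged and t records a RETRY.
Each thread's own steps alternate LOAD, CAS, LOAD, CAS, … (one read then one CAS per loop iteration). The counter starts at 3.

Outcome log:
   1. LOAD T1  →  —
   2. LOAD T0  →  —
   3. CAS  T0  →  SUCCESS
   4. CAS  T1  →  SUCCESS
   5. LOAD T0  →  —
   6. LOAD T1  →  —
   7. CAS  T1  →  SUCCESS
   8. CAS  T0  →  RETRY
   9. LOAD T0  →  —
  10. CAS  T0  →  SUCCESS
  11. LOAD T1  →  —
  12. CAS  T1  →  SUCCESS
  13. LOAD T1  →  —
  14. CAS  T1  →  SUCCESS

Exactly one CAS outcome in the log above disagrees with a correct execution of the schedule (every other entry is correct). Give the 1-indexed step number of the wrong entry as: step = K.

step = 4

Reference trace:
   1) LOAD T1:  M=3  r_T1=3
   2) LOAD T0:  M=3  r_T0=3
   3) CAS  T0:  M=4  r_T0=3 ✓
   4) CAS  T1:  M=4  r_T1=3 ✗
   5) LOAD T0:  M=4  r_T0=4
   6) LOAD T1:  M=4  r_T1=4
   7) CAS  T1:  M=5  r_T1=4 ✓
   8) CAS  T0:  M=5  r_T0=4 ✗
   9) LOAD T0:  M=5  r_T0=5
  10) CAS  T0:  M=6  r_T0=5 ✓
  11) LOAD T1:  M=6  r_T1=6
  12) CAS  T1:  M=7  r_T1=6 ✓
  13) LOAD T1:  M=7  r_T1=7
  14) CAS  T1:  M=8  r_T1=7 ✓
Mismatch at 4.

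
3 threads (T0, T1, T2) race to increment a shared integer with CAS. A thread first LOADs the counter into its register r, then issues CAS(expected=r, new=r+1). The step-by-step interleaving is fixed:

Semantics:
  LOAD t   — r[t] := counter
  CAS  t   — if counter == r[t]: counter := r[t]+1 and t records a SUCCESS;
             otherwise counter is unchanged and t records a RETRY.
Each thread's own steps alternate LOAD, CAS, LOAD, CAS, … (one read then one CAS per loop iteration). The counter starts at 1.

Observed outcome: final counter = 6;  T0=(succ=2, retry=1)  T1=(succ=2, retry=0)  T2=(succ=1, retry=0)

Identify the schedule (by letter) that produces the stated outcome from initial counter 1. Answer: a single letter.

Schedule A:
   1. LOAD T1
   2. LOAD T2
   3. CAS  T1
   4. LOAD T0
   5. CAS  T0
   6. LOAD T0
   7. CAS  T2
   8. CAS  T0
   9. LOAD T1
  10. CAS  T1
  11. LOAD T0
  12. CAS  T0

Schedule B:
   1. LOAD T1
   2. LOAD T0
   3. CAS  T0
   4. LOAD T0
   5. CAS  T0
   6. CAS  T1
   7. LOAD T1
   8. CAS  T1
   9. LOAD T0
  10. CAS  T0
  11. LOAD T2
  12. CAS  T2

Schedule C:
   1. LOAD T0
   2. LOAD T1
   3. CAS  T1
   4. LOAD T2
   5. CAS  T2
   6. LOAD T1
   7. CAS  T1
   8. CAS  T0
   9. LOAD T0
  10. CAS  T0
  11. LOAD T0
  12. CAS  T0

Tracing schedule C:
step 1: T0 LOAD ⇒ load; ctr=1 reg=1
step 2: T1 LOAD ⇒ load; ctr=1 reg=1
step 3: T1 CAS ⇒ ok; ctr=2 reg=1
step 4: T2 LOAD ⇒ load; ctr=2 reg=2
step 5: T2 CAS ⇒ ok; ctr=3 reg=2
step 6: T1 LOAD ⇒ load; ctr=3 reg=3
step 7: T1 CAS ⇒ ok; ctr=4 reg=3
step 8: T0 CAS ⇒ retry; ctr=4 reg=1
step 9: T0 LOAD ⇒ load; ctr=4 reg=4
step 10: T0 CAS ⇒ ok; ctr=5 reg=4
step 11: T0 LOAD ⇒ load; ctr=5 reg=5
step 12: T0 CAS ⇒ ok; ctr=6 reg=5

C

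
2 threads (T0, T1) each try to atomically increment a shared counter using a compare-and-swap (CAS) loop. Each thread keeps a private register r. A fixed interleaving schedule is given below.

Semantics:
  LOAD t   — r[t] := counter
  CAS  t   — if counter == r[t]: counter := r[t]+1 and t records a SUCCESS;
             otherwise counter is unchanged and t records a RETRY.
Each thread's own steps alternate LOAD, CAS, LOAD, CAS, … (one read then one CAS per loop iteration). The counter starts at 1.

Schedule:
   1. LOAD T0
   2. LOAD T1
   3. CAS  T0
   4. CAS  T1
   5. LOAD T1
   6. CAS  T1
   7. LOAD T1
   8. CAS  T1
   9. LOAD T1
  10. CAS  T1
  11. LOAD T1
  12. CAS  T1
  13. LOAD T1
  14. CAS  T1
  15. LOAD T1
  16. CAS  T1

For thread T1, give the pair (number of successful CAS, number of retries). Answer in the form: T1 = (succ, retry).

1. LOAD T0 → mem=1 r[T0]=1 [LOAD]
2. LOAD T1 → mem=1 r[T1]=1 [LOAD]
3. CAS T0 → mem=2 r[T0]=1 [OK]
4. CAS T1 → mem=2 r[T1]=1 [RETRY]
5. LOAD T1 → mem=2 r[T1]=2 [LOAD]
6. CAS T1 → mem=3 r[T1]=2 [OK]
7. LOAD T1 → mem=3 r[T1]=3 [LOAD]
8. CAS T1 → mem=4 r[T1]=3 [OK]
9. LOAD T1 → mem=4 r[T1]=4 [LOAD]
10. CAS T1 → mem=5 r[T1]=4 [OK]
11. LOAD T1 → mem=5 r[T1]=5 [LOAD]
12. CAS T1 → mem=6 r[T1]=5 [OK]
13. LOAD T1 → mem=6 r[T1]=6 [LOAD]
14. CAS T1 → mem=7 r[T1]=6 [OK]
15. LOAD T1 → mem=7 r[T1]=7 [LOAD]
16. CAS T1 → mem=8 r[T1]=7 [OK]

T1 = (6, 1)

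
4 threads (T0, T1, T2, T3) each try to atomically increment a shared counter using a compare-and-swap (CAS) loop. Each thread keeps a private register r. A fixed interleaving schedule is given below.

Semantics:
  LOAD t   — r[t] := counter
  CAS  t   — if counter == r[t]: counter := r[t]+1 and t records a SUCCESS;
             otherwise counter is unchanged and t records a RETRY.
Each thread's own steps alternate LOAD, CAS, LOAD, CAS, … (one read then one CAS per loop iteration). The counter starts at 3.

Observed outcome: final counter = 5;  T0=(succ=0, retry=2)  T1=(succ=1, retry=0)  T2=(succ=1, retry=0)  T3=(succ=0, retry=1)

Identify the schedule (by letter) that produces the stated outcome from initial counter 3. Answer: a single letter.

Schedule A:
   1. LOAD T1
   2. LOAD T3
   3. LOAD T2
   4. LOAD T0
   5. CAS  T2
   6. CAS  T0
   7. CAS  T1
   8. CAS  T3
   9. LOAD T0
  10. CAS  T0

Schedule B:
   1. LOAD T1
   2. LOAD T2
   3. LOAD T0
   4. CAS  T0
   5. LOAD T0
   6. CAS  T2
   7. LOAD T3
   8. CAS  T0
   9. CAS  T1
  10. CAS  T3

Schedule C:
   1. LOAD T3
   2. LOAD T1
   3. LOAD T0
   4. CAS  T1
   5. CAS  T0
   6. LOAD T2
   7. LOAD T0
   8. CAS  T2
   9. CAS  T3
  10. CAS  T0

C

Simulating candidate C:
step 1: T3 LOAD ⇒ load; ctr=3 reg=3
step 2: T1 LOAD ⇒ load; ctr=3 reg=3
step 3: T0 LOAD ⇒ load; ctr=3 reg=3
step 4: T1 CAS ⇒ ok; ctr=4 reg=3
step 5: T0 CAS ⇒ retry; ctr=4 reg=3
step 6: T2 LOAD ⇒ load; ctr=4 reg=4
step 7: T0 LOAD ⇒ load; ctr=4 reg=4
step 8: T2 CAS ⇒ ok; ctr=5 reg=4
step 9: T3 CAS ⇒ retry; ctr=5 reg=3
step 10: T0 CAS ⇒ retry; ctr=5 reg=4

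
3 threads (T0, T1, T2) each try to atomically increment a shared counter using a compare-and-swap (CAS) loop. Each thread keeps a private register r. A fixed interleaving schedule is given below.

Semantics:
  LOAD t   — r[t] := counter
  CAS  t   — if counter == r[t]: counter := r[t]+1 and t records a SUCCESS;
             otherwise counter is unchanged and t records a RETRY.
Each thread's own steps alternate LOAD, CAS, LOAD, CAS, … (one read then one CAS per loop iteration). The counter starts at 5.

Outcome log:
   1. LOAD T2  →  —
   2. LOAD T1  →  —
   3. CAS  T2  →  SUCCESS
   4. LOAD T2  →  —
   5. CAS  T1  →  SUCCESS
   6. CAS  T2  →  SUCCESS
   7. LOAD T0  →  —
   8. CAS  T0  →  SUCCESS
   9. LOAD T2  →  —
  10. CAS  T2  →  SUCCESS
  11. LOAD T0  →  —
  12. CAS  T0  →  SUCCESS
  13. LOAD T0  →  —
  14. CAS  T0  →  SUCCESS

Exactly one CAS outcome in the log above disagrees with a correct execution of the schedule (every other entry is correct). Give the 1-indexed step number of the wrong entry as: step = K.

Correct run:
T2 LOAD — after: cnt=5, r=5 — load
T1 LOAD — after: cnt=5, r=5 — load
T2 CAS — after: cnt=6, r=5 — ok
T2 LOAD — after: cnt=6, r=6 — load
T1 CAS — after: cnt=6, r=5 — retry
T2 CAS — after: cnt=7, r=6 — ok
T0 LOAD — after: cnt=7, r=7 — load
T0 CAS — after: cnt=8, r=7 — ok
T2 LOAD — after: cnt=8, r=8 — load
T2 CAS — after: cnt=9, r=8 — ok
T0 LOAD — after: cnt=9, r=9 — load
T0 CAS — after: cnt=10, r=9 — ok
T0 LOAD — after: cnt=10, r=10 — load
T0 CAS — after: cnt=11, r=10 — ok
Mismatch at 5.

step = 5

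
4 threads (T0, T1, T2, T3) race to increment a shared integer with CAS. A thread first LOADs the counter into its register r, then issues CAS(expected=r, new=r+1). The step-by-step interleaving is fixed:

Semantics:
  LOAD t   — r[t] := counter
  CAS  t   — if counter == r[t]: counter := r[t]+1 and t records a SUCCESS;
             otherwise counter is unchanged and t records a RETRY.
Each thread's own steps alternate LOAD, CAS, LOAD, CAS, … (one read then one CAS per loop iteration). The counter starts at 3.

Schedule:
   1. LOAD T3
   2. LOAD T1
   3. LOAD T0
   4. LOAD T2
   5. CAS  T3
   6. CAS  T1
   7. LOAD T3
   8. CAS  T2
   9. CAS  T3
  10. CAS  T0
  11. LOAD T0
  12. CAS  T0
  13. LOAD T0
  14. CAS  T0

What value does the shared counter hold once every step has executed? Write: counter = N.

counter = 7

[1] T3.load  rd  (counter 3, T3.r 3)
[2] T1.load  rd  (counter 3, T1.r 3)
[3] T0.load  rd  (counter 3, T0.r 3)
[4] T2.load  rd  (counter 3, T2.r 3)
[5] T3.cas  hit  (counter 4, T3.r 3)
[6] T1.cas  miss  (counter 4, T1.r 3)
[7] T3.load  rd  (counter 4, T3.r 4)
[8] T2.cas  miss  (counter 4, T2.r 3)
[9] T3.cas  hit  (counter 5, T3.r 4)
[10] T0.cas  miss  (counter 5, T0.r 3)
[11] T0.load  rd  (counter 5, T0.r 5)
[12] T0.cas  hit  (counter 6, T0.r 5)
[13] T0.load  rd  (counter 6, T0.r 6)
[14] T0.cas  hit  (counter 7, T0.r 6)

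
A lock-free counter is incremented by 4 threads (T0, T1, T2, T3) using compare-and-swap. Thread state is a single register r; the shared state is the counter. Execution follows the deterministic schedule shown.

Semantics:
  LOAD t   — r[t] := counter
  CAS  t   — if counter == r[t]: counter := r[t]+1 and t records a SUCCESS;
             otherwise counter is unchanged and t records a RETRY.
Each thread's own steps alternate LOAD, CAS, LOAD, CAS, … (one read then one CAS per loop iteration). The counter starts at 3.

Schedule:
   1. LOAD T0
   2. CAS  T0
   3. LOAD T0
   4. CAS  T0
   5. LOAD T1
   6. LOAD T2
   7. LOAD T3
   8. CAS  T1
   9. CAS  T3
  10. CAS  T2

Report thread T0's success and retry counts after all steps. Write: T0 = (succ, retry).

T0 = (2, 0)

step 1: T0 LOAD ⇒ load; ctr=3 reg=3
step 2: T0 CAS ⇒ ok; ctr=4 reg=3
step 3: T0 LOAD ⇒ load; ctr=4 reg=4
step 4: T0 CAS ⇒ ok; ctr=5 reg=4
step 5: T1 LOAD ⇒ load; ctr=5 reg=5
step 6: T2 LOAD ⇒ load; ctr=5 reg=5
step 7: T3 LOAD ⇒ load; ctr=5 reg=5
step 8: T1 CAS ⇒ ok; ctr=6 reg=5
step 9: T3 CAS ⇒ retry; ctr=6 reg=5
step 10: T2 CAS ⇒ retry; ctr=6 reg=5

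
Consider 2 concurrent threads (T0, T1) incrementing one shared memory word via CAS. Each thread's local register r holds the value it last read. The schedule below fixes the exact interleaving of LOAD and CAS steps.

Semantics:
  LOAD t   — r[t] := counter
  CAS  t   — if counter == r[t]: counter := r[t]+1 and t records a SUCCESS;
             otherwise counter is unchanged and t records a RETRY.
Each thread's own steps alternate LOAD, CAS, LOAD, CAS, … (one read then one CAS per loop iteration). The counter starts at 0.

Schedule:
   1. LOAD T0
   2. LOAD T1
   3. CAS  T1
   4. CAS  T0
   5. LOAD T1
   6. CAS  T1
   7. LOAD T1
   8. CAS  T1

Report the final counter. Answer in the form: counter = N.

counter = 3

#1 T0 reads 0
#2 T1 reads 0
#3 T1 CAS(0→1) writes; counter now 1
#4 T0 CAS(0→1) fails; counter now 1
#5 T1 reads 1
#6 T1 CAS(1→2) writes; counter now 2
#7 T1 reads 2
#8 T1 CAS(2→3) writes; counter now 3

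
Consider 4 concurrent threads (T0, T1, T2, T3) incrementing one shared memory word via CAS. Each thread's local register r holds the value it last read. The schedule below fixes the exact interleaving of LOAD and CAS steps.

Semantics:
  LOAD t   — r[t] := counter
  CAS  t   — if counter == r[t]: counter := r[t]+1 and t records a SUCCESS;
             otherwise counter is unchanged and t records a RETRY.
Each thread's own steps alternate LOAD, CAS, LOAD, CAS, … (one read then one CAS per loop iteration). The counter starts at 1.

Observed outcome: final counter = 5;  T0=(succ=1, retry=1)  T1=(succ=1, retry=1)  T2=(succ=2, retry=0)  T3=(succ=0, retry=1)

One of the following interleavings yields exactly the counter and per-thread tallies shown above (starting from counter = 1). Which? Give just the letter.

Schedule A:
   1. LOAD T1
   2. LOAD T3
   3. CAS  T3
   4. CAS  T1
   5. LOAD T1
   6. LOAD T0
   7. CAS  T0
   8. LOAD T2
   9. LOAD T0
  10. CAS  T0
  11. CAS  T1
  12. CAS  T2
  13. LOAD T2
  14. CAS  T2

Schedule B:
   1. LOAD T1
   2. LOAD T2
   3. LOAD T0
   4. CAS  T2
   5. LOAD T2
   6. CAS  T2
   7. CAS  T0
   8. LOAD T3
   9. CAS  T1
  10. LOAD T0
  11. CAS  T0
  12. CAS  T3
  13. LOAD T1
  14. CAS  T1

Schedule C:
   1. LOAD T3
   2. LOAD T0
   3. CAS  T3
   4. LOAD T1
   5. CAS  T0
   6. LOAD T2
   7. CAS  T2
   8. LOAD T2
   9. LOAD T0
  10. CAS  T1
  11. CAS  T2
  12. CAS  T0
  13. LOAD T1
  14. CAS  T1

B

Run B:
   1) LOAD T1:  M=1  r_T1=1
   2) LOAD T2:  M=1  r_T2=1
   3) LOAD T0:  M=1  r_T0=1
   4) CAS  T2:  M=2  r_T2=1 ✓
   5) LOAD T2:  M=2  r_T2=2
   6) CAS  T2:  M=3  r_T2=2 ✓
   7) CAS  T0:  M=3  r_T0=1 ✗
   8) LOAD T3:  M=3  r_T3=3
   9) CAS  T1:  M=3  r_T1=1 ✗
  10) LOAD T0:  M=3  r_T0=3
  11) CAS  T0:  M=4  r_T0=3 ✓
  12) CAS  T3:  M=4  r_T3=3 ✗
  13) LOAD T1:  M=4  r_T1=4
  14) CAS  T1:  M=5  r_T1=4 ✓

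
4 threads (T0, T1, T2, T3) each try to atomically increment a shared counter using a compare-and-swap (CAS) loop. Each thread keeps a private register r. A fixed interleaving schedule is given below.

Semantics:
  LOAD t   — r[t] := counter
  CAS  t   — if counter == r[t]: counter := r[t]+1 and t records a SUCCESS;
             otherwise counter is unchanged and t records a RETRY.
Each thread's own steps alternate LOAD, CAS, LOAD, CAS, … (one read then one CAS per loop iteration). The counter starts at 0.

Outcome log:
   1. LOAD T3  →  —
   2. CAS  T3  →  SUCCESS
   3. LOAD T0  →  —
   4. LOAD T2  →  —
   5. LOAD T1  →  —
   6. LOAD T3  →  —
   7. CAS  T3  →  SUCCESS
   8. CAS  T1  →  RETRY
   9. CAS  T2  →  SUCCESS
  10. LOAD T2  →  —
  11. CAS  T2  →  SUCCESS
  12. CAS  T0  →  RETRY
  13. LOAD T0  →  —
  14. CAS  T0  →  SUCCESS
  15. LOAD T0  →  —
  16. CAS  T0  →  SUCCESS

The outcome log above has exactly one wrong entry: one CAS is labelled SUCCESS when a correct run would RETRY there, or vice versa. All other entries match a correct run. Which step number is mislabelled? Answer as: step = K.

Re-executing:
step 1: T3 LOAD ⇒ load; ctr=0 reg=0
step 2: T3 CAS ⇒ ok; ctr=1 reg=0
step 3: T0 LOAD ⇒ load; ctr=1 reg=1
step 4: T2 LOAD ⇒ load; ctr=1 reg=1
step 5: T1 LOAD ⇒ load; ctr=1 reg=1
step 6: T3 LOAD ⇒ load; ctr=1 reg=1
step 7: T3 CAS ⇒ ok; ctr=2 reg=1
step 8: T1 CAS ⇒ retry; ctr=2 reg=1
step 9: T2 CAS ⇒ retry; ctr=2 reg=1
step 10: T2 LOAD ⇒ load; ctr=2 reg=2
step 11: T2 CAS ⇒ ok; ctr=3 reg=2
step 12: T0 CAS ⇒ retry; ctr=3 reg=1
step 13: T0 LOAD ⇒ load; ctr=3 reg=3
step 14: T0 CAS ⇒ ok; ctr=4 reg=3
step 15: T0 LOAD ⇒ load; ctr=4 reg=4
step 16: T0 CAS ⇒ ok; ctr=5 reg=4
Mismatch at 9.

step = 9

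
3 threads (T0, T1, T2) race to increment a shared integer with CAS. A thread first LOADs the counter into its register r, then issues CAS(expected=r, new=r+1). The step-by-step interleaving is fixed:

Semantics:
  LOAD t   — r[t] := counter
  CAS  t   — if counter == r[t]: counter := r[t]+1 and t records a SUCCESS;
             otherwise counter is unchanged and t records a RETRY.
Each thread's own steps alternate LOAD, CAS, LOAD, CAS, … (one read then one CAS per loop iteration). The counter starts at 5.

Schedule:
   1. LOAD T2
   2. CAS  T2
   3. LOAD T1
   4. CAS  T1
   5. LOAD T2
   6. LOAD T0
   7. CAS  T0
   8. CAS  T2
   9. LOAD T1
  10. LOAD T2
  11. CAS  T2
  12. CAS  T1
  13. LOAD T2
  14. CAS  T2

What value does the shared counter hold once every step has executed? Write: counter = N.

step 1: T2 LOAD ⇒ load; ctr=5 reg=5
step 2: T2 CAS ⇒ ok; ctr=6 reg=5
step 3: T1 LOAD ⇒ load; ctr=6 reg=6
step 4: T1 CAS ⇒ ok; ctr=7 reg=6
step 5: T2 LOAD ⇒ load; ctr=7 reg=7
step 6: T0 LOAD ⇒ load; ctr=7 reg=7
step 7: T0 CAS ⇒ ok; ctr=8 reg=7
step 8: T2 CAS ⇒ retry; ctr=8 reg=7
step 9: T1 LOAD ⇒ load; ctr=8 reg=8
step 10: T2 LOAD ⇒ load; ctr=8 reg=8
step 11: T2 CAS ⇒ ok; ctr=9 reg=8
step 12: T1 CAS ⇒ retry; ctr=9 reg=8
step 13: T2 LOAD ⇒ load; ctr=9 reg=9
step 14: T2 CAS ⇒ ok; ctr=10 reg=9

counter = 10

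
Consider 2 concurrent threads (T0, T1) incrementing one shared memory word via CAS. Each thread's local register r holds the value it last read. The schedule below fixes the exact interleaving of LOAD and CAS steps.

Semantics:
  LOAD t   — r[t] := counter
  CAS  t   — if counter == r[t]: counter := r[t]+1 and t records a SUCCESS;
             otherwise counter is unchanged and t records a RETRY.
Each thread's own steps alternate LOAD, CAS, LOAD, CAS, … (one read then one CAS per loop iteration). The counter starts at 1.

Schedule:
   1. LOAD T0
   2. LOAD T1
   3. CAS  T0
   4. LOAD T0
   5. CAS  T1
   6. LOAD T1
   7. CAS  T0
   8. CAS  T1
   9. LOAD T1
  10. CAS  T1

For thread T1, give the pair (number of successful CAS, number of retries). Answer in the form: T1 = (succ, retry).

T1 = (1, 2)

1. LOAD T0 → mem=1 r[T0]=1 [LOAD]
2. LOAD T1 → mem=1 r[T1]=1 [LOAD]
3. CAS T0 → mem=2 r[T0]=1 [OK]
4. LOAD T0 → mem=2 r[T0]=2 [LOAD]
5. CAS T1 → mem=2 r[T1]=1 [RETRY]
6. LOAD T1 → mem=2 r[T1]=2 [LOAD]
7. CAS T0 → mem=3 r[T0]=2 [OK]
8. CAS T1 → mem=3 r[T1]=2 [RETRY]
9. LOAD T1 → mem=3 r[T1]=3 [LOAD]
10. CAS T1 → mem=4 r[T1]=3 [OK]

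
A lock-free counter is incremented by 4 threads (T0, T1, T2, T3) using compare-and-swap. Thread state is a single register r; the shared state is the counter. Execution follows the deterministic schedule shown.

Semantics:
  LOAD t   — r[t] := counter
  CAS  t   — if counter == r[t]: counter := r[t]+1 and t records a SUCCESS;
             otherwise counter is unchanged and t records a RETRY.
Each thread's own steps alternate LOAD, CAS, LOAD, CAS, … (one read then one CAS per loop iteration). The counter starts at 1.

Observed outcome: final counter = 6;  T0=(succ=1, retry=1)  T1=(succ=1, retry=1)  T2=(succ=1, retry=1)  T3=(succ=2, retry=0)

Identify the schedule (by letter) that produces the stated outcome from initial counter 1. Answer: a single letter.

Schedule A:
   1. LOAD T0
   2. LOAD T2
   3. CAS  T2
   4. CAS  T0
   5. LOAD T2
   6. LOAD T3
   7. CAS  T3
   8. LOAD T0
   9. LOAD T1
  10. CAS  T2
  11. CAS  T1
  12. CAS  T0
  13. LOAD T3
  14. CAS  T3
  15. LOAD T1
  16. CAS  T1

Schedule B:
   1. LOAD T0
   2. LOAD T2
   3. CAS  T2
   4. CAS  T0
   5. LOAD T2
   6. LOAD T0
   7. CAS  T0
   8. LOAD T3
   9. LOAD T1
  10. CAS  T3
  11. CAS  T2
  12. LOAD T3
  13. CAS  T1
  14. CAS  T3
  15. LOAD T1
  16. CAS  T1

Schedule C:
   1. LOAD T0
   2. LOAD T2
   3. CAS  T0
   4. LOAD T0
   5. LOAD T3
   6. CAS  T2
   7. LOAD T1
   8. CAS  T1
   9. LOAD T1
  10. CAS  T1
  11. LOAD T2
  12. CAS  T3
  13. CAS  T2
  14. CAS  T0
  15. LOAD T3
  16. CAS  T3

B

Run B:
1. LOAD T0 → mem=1 r[T0]=1 [LOAD]
2. LOAD T2 → mem=1 r[T2]=1 [LOAD]
3. CAS T2 → mem=2 r[T2]=1 [OK]
4. CAS T0 → mem=2 r[T0]=1 [RETRY]
5. LOAD T2 → mem=2 r[T2]=2 [LOAD]
6. LOAD T0 → mem=2 r[T0]=2 [LOAD]
7. CAS T0 → mem=3 r[T0]=2 [OK]
8. LOAD T3 → mem=3 r[T3]=3 [LOAD]
9. LOAD T1 → mem=3 r[T1]=3 [LOAD]
10. CAS T3 → mem=4 r[T3]=3 [OK]
11. CAS T2 → mem=4 r[T2]=2 [RETRY]
12. LOAD T3 → mem=4 r[T3]=4 [LOAD]
13. CAS T1 → mem=4 r[T1]=3 [RETRY]
14. CAS T3 → mem=5 r[T3]=4 [OK]
15. LOAD T1 → mem=5 r[T1]=5 [LOAD]
16. CAS T1 → mem=6 r[T1]=5 [OK]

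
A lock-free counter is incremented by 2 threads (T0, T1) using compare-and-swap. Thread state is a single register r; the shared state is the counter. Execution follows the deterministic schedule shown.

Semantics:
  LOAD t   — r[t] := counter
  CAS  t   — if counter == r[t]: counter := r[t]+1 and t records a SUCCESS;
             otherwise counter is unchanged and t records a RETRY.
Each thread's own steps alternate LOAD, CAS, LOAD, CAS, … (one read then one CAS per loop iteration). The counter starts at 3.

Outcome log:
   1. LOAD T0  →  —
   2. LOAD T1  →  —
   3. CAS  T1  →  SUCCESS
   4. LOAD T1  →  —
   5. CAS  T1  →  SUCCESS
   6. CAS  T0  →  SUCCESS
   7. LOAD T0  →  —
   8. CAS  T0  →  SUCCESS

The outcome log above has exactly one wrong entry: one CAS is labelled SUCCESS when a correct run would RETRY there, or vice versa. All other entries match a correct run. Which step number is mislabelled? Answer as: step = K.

Correct run:
   1) LOAD T0:  M=3  r_T0=3
   2) LOAD T1:  M=3  r_T1=3
   3) CAS  T1:  M=4  r_T1=3 ✓
   4) LOAD T1:  M=4  r_T1=4
   5) CAS  T1:  M=5  r_T1=4 ✓
   6) CAS  T0:  M=5  r_T0=3 ✗
   7) LOAD T0:  M=5  r_T0=5
   8) CAS  T0:  M=6  r_T0=5 ✓
Log disagrees first at step 6.

step = 6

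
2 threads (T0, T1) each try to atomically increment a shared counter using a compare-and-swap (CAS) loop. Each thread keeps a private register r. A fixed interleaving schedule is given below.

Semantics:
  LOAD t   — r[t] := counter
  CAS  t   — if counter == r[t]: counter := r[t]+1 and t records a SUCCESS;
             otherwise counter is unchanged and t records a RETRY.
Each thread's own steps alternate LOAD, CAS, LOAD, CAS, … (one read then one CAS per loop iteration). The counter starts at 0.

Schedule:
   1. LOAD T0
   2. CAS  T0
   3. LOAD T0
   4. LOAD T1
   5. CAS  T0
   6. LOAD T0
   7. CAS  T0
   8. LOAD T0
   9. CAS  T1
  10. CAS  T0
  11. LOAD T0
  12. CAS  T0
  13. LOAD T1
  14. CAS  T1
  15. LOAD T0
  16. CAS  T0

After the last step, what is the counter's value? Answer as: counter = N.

counter = 7

[1] T0.load  rd  (counter 0, T0.r 0)
[2] T0.cas  hit  (counter 1, T0.r 0)
[3] T0.load  rd  (counter 1, T0.r 1)
[4] T1.load  rd  (counter 1, T1.r 1)
[5] T0.cas  hit  (counter 2, T0.r 1)
[6] T0.load  rd  (counter 2, T0.r 2)
[7] T0.cas  hit  (counter 3, T0.r 2)
[8] T0.load  rd  (counter 3, T0.r 3)
[9] T1.cas  miss  (counter 3, T1.r 1)
[10] T0.cas  hit  (counter 4, T0.r 3)
[11] T0.load  rd  (counter 4, T0.r 4)
[12] T0.cas  hit  (counter 5, T0.r 4)
[13] T1.load  rd  (counter 5, T1.r 5)
[14] T1.cas  hit  (counter 6, T1.r 5)
[15] T0.load  rd  (counter 6, T0.r 6)
[16] T0.cas  hit  (counter 7, T0.r 6)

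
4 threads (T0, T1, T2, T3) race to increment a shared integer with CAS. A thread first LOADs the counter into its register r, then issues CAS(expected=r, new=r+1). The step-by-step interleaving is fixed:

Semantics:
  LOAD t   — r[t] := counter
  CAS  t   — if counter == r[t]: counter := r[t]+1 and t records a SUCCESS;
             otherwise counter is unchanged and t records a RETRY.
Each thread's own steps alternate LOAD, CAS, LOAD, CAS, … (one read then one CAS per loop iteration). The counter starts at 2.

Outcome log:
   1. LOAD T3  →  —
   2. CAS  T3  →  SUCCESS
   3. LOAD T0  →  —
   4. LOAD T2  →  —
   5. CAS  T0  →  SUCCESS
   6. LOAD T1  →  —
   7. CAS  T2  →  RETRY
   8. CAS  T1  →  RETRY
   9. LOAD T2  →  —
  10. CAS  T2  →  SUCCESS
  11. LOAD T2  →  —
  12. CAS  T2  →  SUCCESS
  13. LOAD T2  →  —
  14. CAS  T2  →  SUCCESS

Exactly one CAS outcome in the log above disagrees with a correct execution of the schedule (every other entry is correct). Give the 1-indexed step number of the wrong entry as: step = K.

step = 8

Re-executing:
   1) LOAD T3:  M=2  r_T3=2
   2) CAS  T3:  M=3  r_T3=2 ✓
   3) LOAD T0:  M=3  r_T0=3
   4) LOAD T2:  M=3  r_T2=3
   5) CAS  T0:  M=4  r_T0=3 ✓
   6) LOAD T1:  M=4  r_T1=4
   7) CAS  T2:  M=4  r_T2=3 ✗
   8) CAS  T1:  M=5  r_T1=4 ✓
   9) LOAD T2:  M=5  r_T2=5
  10) CAS  T2:  M=6  r_T2=5 ✓
  11) LOAD T2:  M=6  r_T2=6
  12) CAS  T2:  M=7  r_T2=6 ✓
  13) LOAD T2:  M=7  r_T2=7
  14) CAS  T2:  M=8  r_T2=7 ✓
Flip is step 8.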